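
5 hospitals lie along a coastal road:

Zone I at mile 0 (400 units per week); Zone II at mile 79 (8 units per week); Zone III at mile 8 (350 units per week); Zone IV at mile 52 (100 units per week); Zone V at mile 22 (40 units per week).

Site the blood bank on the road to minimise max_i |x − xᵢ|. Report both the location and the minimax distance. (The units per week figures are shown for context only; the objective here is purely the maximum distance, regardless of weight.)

location 39.5, max distance 39.5

The 1-center on a line is the midpoint of the two extreme points: leftmost at 0, rightmost at 79.
Optimal location = (0 + 79)/2 = 39.5; maximum distance = (79 − 0)/2 = 39.5.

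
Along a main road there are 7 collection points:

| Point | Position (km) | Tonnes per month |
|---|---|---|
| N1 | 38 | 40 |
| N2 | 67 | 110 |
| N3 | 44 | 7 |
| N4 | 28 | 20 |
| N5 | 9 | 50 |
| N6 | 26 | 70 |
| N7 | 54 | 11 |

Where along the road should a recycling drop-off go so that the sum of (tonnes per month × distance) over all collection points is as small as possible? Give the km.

x = 38

For a sum of weighted absolute distances on a line, the optimum is the weighted median (not the mean). Total weight W = 308; half-weight = 154.
Sort by position and accumulate weight:
  km 9 (N5, w=50) → cum 50
  km 26 (N6, w=70) → cum 120
  km 28 (N4, w=20) → cum 140
  km 38 (N1, w=40) → cum 180  ≥ 154 → median here
  km 44 (N3, w=7) → cum 187
  km 54 (N7, w=11) → cum 198
  km 67 (N2, w=110) → cum 308
Optimal location: km 38.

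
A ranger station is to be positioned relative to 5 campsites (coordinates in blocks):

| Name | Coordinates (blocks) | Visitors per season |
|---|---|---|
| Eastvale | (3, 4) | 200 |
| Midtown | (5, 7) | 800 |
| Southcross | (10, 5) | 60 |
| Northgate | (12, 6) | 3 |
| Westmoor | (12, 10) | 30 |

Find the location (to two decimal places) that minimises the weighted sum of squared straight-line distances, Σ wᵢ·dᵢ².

The minimiser of Σwᵢ‖p−pᵢ‖² is the weighted centroid p* = (Σwᵢpᵢ)/(Σwᵢ).
Σwᵢ = 1093.
Σwᵢxᵢ = 200·3 + 800·5 + 60·10 + 3·12 + 30·12 = 5596.
Σwᵢyᵢ = 200·4 + 800·7 + 60·5 + 3·6 + 30·10 = 7018.
x* = 5596/1093 = 5.12, y* = 7018/1093 = 6.42.

(5.12, 6.42)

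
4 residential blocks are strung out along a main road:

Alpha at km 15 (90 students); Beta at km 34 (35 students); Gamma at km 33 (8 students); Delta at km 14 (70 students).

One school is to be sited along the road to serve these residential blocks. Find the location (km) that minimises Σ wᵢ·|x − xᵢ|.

For a sum of weighted absolute distances on a line, the optimum is the weighted median (not the mean). Total weight W = 203; half-weight = 101.5.
Sort by position and accumulate weight:
  km 14 (Delta, w=70) → cum 70
  km 15 (Alpha, w=90) → cum 160  ≥ 101.5 → median here
  km 33 (Gamma, w=8) → cum 168
  km 34 (Beta, w=35) → cum 203
Optimal location: km 15.

x = 15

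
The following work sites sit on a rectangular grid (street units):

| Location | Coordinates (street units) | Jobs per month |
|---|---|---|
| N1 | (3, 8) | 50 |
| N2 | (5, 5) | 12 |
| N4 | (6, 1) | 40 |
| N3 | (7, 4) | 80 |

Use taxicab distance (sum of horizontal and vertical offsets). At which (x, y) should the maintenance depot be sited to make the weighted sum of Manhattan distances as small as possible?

(6, 4)

Manhattan distance separates: Σwᵢ(|x−xᵢ|+|y−yᵢ|) = Σwᵢ|x−xᵢ| + Σwᵢ|y−yᵢ|, so x and y are optimised independently as 1-D weighted medians.
Total weight W = 182; half = 91.
x-coordinate, sorted with cumulative weight:
  x=3 (N1, w=50) cum 50
  x=5 (N2, w=12) cum 62
  x=6 (N4, w=40) cum 102  ← median
  x=7 (N3, w=80) cum 182
⇒ x* = 6
y-coordinate, sorted with cumulative weight:
  y=1 (N4, w=40) cum 40
  y=4 (N3, w=80) cum 120  ← median
  y=5 (N2, w=12) cum 132
  y=8 (N1, w=50) cum 182
⇒ y* = 4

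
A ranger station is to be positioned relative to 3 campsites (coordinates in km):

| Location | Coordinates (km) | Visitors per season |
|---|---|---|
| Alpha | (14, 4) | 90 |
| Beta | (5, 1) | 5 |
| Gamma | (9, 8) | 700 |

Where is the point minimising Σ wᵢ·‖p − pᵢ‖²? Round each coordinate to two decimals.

The minimiser of Σwᵢ‖p−pᵢ‖² is the weighted centroid p* = (Σwᵢpᵢ)/(Σwᵢ).
Σwᵢ = 795.
Σwᵢxᵢ = 90·14 + 5·5 + 700·9 = 7585.
Σwᵢyᵢ = 90·4 + 5·1 + 700·8 = 5965.
x* = 7585/795 = 9.54, y* = 5965/795 = 7.50.

(9.54, 7.50)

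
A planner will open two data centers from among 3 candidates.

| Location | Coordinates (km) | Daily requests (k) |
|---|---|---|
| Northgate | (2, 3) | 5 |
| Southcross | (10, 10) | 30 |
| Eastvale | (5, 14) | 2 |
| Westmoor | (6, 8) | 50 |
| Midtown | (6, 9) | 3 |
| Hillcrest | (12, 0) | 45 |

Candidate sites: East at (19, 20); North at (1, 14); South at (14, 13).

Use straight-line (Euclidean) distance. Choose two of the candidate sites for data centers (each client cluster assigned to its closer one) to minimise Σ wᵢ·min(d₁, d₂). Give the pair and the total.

Evaluate every pair (each demand assigned to the nearer of the two):
  {North, South}: total = 1216.8
  {East, South}: total = 1336.6
  {East, North}: total = 1571.6
Best pair: {North, South} with total 1216.8.

{North, South}, total 1216.8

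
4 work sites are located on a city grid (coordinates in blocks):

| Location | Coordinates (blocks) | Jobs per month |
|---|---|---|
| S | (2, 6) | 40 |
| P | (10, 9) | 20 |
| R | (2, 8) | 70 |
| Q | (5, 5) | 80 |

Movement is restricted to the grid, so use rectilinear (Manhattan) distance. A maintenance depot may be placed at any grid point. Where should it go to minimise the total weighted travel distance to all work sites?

Manhattan distance separates: Σwᵢ(|x−xᵢ|+|y−yᵢ|) = Σwᵢ|x−xᵢ| + Σwᵢ|y−yᵢ|, so x and y are optimised independently as 1-D weighted medians.
Total weight W = 210; half = 105.
x-coordinate, sorted with cumulative weight:
  x=2 (S, w=40) cum 40
  x=2 (R, w=70) cum 110  ← median
  x=5 (Q, w=80) cum 190
  x=10 (P, w=20) cum 210
⇒ x* = 2
y-coordinate, sorted with cumulative weight:
  y=5 (Q, w=80) cum 80
  y=6 (S, w=40) cum 120  ← median
  y=8 (R, w=70) cum 190
  y=9 (P, w=20) cum 210
⇒ y* = 6

(2, 6)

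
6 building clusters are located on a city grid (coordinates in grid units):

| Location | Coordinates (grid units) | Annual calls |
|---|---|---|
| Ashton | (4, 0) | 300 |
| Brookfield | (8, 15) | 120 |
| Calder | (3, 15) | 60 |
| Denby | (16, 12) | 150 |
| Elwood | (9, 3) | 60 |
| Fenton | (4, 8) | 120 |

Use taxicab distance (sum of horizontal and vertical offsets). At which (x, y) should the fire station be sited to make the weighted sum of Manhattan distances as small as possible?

Manhattan distance separates: Σwᵢ(|x−xᵢ|+|y−yᵢ|) = Σwᵢ|x−xᵢ| + Σwᵢ|y−yᵢ|, so x and y are optimised independently as 1-D weighted medians.
Total weight W = 810; half = 405.
x-coordinate, sorted with cumulative weight:
  x=3 (Calder, w=60) cum 60
  x=4 (Ashton, w=300) cum 360
  x=4 (Fenton, w=120) cum 480  ← median
  x=8 (Brookfield, w=120) cum 600
  x=9 (Elwood, w=60) cum 660
  x=16 (Denby, w=150) cum 810
⇒ x* = 4
y-coordinate, sorted with cumulative weight:
  y=0 (Ashton, w=300) cum 300
  y=3 (Elwood, w=60) cum 360
  y=8 (Fenton, w=120) cum 480  ← median
  y=12 (Denby, w=150) cum 630
  y=15 (Brookfield, w=120) cum 750
  y=15 (Calder, w=60) cum 810
⇒ y* = 8

(4, 8)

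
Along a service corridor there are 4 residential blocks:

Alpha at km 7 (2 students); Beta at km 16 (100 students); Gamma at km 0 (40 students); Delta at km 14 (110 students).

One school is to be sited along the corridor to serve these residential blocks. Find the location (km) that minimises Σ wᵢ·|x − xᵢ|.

For a sum of weighted absolute distances on a line, the optimum is the weighted median (not the mean). Total weight W = 252; half-weight = 126.
Sort by position and accumulate weight:
  km 0 (Gamma, w=40) → cum 40
  km 7 (Alpha, w=2) → cum 42
  km 14 (Delta, w=110) → cum 152  ≥ 126 → median here
  km 16 (Beta, w=100) → cum 252
Optimal location: km 14.

x = 14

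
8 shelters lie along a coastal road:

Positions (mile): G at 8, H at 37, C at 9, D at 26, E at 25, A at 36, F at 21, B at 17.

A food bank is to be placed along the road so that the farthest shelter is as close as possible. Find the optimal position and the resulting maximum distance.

location 22.5, max distance 14.5

The 1-center on a line is the midpoint of the two extreme points: leftmost at 8, rightmost at 37.
Optimal location = (8 + 37)/2 = 22.5; maximum distance = (37 − 8)/2 = 14.5.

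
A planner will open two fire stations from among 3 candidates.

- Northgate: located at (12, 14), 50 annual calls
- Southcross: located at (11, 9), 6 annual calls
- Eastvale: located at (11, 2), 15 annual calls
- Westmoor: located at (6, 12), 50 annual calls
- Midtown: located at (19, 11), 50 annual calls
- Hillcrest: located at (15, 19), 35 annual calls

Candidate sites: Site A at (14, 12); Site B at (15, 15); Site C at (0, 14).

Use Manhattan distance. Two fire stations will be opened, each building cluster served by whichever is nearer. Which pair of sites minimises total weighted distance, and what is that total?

Evaluate every pair (each demand assigned to the nearer of the two):
  {Site A, Site B}: total = 1271
  {Site A, Site C}: total = 1411
  {Site B, Site C}: total = 1455
Best pair: {Site A, Site B} with total 1271.

{Site A, Site B}, total 1271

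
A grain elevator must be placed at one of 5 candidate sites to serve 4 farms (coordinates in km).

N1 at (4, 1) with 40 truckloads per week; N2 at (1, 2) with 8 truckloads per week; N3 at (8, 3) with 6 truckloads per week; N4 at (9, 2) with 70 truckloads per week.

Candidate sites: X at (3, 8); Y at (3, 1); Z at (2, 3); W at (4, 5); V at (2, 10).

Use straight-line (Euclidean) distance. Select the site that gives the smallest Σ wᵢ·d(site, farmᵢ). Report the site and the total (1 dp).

Y, total 516.0 km

Total weighted distance at each candidate:
  X (3, 8): total = 969.8
  Y (3, 1): total = 516.0
  Z (2, 3): total = 655.4
  W (4, 5): total = 628.9
  V (2, 10): total = 1232.7
Minimum is at Y with total 516.0 km.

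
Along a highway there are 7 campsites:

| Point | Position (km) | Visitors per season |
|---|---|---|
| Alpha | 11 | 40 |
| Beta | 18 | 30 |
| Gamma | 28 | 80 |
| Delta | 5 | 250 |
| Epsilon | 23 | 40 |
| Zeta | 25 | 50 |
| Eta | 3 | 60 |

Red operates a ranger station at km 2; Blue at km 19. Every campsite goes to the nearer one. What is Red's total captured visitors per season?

310

The indifferent point is the midpoint (2+19)/2 = 10.5; campsites left of it (closer to Red at 2) go to Red, those right go to Blue.
  Eta at 3 (w=60) → Red
  Delta at 5 (w=250) → Red
  Alpha at 11 (w=40) → Blue
  Beta at 18 (w=30) → Blue
  Epsilon at 23 (w=40) → Blue
  Zeta at 25 (w=50) → Blue
  Gamma at 28 (w=80) → Blue
Red captures 310; Blue captures 240.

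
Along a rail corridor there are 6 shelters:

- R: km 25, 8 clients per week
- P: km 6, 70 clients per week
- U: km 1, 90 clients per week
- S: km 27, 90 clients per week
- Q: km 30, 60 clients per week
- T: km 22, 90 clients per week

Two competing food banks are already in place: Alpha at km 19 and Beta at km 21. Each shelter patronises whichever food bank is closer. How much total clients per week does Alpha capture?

160

The indifferent point is the midpoint (19+21)/2 = 20; shelters left of it (closer to Alpha at 19) go to Alpha, those right go to Beta.
  U at 1 (w=90) → Alpha
  P at 6 (w=70) → Alpha
  T at 22 (w=90) → Beta
  R at 25 (w=8) → Beta
  S at 27 (w=90) → Beta
  Q at 30 (w=60) → Beta
Alpha captures 160; Beta captures 248.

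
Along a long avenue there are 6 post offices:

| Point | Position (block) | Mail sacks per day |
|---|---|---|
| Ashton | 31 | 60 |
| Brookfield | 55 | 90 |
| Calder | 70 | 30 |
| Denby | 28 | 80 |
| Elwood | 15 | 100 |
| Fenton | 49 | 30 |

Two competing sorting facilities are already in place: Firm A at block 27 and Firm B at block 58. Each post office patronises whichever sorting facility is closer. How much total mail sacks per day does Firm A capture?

240

The indifferent point is the midpoint (27+58)/2 = 42.5; post offices left of it (closer to Firm A at 27) go to Firm A, those right go to Firm B.
  Elwood at 15 (w=100) → Firm A
  Denby at 28 (w=80) → Firm A
  Ashton at 31 (w=60) → Firm A
  Fenton at 49 (w=30) → Firm B
  Brookfield at 55 (w=90) → Firm B
  Calder at 70 (w=30) → Firm B
Firm A captures 240; Firm B captures 150.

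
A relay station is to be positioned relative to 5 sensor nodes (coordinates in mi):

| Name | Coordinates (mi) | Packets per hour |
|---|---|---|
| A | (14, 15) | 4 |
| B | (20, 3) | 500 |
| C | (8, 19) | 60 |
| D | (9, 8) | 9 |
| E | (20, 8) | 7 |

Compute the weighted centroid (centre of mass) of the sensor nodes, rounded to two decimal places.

(18.55, 4.88)

The minimiser of Σwᵢ‖p−pᵢ‖² is the weighted centroid p* = (Σwᵢpᵢ)/(Σwᵢ).
Σwᵢ = 580.
Σwᵢxᵢ = 4·14 + 500·20 + 60·8 + 9·9 + 7·20 = 10757.
Σwᵢyᵢ = 4·15 + 500·3 + 60·19 + 9·8 + 7·8 = 2828.
x* = 10757/580 = 18.55, y* = 2828/580 = 4.88.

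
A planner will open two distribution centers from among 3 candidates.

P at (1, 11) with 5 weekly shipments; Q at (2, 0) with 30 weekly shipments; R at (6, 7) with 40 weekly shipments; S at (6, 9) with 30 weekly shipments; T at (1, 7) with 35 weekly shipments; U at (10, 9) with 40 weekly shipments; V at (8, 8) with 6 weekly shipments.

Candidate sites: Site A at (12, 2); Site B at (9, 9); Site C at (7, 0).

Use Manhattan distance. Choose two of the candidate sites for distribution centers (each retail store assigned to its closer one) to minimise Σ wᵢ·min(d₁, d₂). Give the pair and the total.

Evaluate every pair (each demand assigned to the nearer of the two):
  {Site B, Site C}: total = 892
  {Site A, Site B}: total = 1102
  {Site A, Site C}: total = 1724
Best pair: {Site B, Site C} with total 892.

{Site B, Site C}, total 892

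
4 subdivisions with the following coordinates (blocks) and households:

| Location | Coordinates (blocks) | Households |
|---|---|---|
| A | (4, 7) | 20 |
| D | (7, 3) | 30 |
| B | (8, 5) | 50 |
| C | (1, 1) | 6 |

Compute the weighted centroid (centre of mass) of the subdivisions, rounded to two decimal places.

(6.57, 4.58)

The minimiser of Σwᵢ‖p−pᵢ‖² is the weighted centroid p* = (Σwᵢpᵢ)/(Σwᵢ).
Σwᵢ = 106.
Σwᵢxᵢ = 20·4 + 30·7 + 50·8 + 6·1 = 696.
Σwᵢyᵢ = 20·7 + 30·3 + 50·5 + 6·1 = 486.
x* = 696/106 = 6.57, y* = 486/106 = 4.58.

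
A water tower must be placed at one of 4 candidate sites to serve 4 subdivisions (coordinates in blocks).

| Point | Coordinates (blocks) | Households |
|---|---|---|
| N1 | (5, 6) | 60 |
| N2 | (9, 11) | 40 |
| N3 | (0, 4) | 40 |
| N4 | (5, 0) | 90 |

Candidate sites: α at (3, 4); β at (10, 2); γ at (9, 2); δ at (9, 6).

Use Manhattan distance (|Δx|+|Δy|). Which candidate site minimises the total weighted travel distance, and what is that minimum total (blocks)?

Total weighted distance at each candidate:
  α (3, 4): total = 1420
  β (10, 2): total = 2050
  γ (9, 2): total = 1820
  δ (9, 6): total = 1780
Minimum is at α with total 1420 blocks.

α, total 1420 blocks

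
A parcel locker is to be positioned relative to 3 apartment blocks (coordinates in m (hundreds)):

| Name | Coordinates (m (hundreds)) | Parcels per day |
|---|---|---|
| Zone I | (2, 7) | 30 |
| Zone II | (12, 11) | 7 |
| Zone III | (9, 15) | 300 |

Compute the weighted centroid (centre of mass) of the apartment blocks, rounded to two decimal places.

The minimiser of Σwᵢ‖p−pᵢ‖² is the weighted centroid p* = (Σwᵢpᵢ)/(Σwᵢ).
Σwᵢ = 337.
Σwᵢxᵢ = 30·2 + 7·12 + 300·9 = 2844.
Σwᵢyᵢ = 30·7 + 7·11 + 300·15 = 4787.
x* = 2844/337 = 8.44, y* = 4787/337 = 14.20.

(8.44, 14.20)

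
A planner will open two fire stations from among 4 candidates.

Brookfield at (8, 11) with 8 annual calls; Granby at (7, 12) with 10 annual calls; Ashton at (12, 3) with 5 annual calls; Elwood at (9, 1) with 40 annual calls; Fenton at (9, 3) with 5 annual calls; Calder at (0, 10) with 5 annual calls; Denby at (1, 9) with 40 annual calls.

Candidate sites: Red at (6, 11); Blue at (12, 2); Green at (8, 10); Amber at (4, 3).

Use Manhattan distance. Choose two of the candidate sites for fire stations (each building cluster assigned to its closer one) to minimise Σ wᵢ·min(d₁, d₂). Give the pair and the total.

Evaluate every pair (each demand assigned to the nearer of the two):
  {Red, Blue}: total = 536
  {Blue, Green}: total = 583
  {Red, Amber}: total = 696
  {Green, Amber}: total = 743
  {Blue, Amber}: total = 816
  {Red, Green}: total = 838
Best pair: {Red, Blue} with total 536.

{Red, Blue}, total 536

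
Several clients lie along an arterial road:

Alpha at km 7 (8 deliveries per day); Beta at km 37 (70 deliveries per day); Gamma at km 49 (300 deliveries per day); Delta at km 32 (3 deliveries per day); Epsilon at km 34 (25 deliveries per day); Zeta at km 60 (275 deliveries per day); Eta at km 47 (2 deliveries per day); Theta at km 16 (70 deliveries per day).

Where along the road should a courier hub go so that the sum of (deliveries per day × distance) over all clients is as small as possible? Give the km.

For a sum of weighted absolute distances on a line, the optimum is the weighted median (not the mean). Total weight W = 753; half-weight = 376.5.
Sort by position and accumulate weight:
  km 7 (Alpha, w=8) → cum 8
  km 16 (Theta, w=70) → cum 78
  km 32 (Delta, w=3) → cum 81
  km 34 (Epsilon, w=25) → cum 106
  km 37 (Beta, w=70) → cum 176
  km 47 (Eta, w=2) → cum 178
  km 49 (Gamma, w=300) → cum 478  ≥ 376.5 → median here
  km 60 (Zeta, w=275) → cum 753
Optimal location: km 49.

x = 49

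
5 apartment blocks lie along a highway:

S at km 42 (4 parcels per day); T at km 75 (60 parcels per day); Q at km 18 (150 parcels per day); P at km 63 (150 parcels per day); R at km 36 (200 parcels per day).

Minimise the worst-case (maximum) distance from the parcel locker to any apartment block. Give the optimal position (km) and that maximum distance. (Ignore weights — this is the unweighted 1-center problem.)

The 1-center on a line is the midpoint of the two extreme points: leftmost at 18, rightmost at 75.
Optimal location = (18 + 75)/2 = 46.5; maximum distance = (75 − 18)/2 = 28.5.

location 46.5, max distance 28.5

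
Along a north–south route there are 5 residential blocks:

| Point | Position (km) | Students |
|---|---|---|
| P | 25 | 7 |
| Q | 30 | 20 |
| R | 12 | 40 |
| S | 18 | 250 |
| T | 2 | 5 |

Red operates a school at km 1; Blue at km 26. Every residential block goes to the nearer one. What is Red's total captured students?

45

The indifferent point is the midpoint (1+26)/2 = 13.5; residential blocks left of it (closer to Red at 1) go to Red, those right go to Blue.
  T at 2 (w=5) → Red
  R at 12 (w=40) → Red
  S at 18 (w=250) → Blue
  P at 25 (w=7) → Blue
  Q at 30 (w=20) → Blue
Red captures 45; Blue captures 277.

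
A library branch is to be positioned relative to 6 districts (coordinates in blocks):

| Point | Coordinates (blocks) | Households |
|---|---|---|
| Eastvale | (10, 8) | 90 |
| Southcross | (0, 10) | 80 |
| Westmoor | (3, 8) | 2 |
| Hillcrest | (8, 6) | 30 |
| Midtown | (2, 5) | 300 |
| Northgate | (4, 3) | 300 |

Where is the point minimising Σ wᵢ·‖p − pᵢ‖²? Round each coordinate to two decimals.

The minimiser of Σwᵢ‖p−pᵢ‖² is the weighted centroid p* = (Σwᵢpᵢ)/(Σwᵢ).
Σwᵢ = 802.
Σwᵢxᵢ = 90·10 + 80·0 + 2·3 + 30·8 + 300·2 + 300·4 = 2946.
Σwᵢyᵢ = 90·8 + 80·10 + 2·8 + 30·6 + 300·5 + 300·3 = 4116.
x* = 2946/802 = 3.67, y* = 4116/802 = 5.13.

(3.67, 5.13)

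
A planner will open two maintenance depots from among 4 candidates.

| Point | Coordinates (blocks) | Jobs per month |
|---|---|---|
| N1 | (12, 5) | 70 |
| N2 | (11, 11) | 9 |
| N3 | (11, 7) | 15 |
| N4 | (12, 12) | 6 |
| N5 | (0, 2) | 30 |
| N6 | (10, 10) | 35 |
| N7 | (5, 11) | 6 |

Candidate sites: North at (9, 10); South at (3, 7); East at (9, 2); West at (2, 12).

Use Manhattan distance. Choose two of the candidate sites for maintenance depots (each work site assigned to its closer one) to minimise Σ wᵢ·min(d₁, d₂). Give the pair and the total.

Evaluate every pair (each demand assigned to the nearer of the two):
  {North, East}: total = 887
  {North, South}: total = 997
  {North, West}: total = 1111
  {East, West}: total = 1284
  {South, East}: total = 1293
  {South, West}: total = 1654
Best pair: {North, East} with total 887.

{North, East}, total 887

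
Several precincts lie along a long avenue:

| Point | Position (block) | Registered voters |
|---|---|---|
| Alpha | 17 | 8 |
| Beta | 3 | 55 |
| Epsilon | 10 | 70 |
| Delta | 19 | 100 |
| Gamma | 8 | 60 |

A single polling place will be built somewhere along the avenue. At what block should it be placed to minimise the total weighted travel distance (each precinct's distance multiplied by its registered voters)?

For a sum of weighted absolute distances on a line, the optimum is the weighted median (not the mean). Total weight W = 293; half-weight = 146.5.
Sort by position and accumulate weight:
  block 3 (Beta, w=55) → cum 55
  block 8 (Gamma, w=60) → cum 115
  block 10 (Epsilon, w=70) → cum 185  ≥ 146.5 → median here
  block 17 (Alpha, w=8) → cum 193
  block 19 (Delta, w=100) → cum 293
Optimal location: block 10.

x = 10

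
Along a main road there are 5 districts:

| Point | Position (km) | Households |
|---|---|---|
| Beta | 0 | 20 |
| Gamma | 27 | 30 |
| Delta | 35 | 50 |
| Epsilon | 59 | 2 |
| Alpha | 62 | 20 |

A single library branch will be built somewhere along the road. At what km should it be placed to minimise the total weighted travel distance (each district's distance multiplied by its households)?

x = 35

For a sum of weighted absolute distances on a line, the optimum is the weighted median (not the mean). Total weight W = 122; half-weight = 61.
Sort by position and accumulate weight:
  km 0 (Beta, w=20) → cum 20
  km 27 (Gamma, w=30) → cum 50
  km 35 (Delta, w=50) → cum 100  ≥ 61 → median here
  km 59 (Epsilon, w=2) → cum 102
  km 62 (Alpha, w=20) → cum 122
Optimal location: km 35.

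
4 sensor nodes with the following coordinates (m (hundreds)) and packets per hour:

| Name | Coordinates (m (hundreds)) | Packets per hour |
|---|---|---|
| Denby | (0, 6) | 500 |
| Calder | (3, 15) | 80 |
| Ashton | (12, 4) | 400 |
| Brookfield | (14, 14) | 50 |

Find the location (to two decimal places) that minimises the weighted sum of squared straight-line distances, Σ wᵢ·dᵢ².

The minimiser of Σwᵢ‖p−pᵢ‖² is the weighted centroid p* = (Σwᵢpᵢ)/(Σwᵢ).
Σwᵢ = 1030.
Σwᵢxᵢ = 500·0 + 80·3 + 400·12 + 50·14 = 5740.
Σwᵢyᵢ = 500·6 + 80·15 + 400·4 + 50·14 = 6500.
x* = 5740/1030 = 5.57, y* = 6500/1030 = 6.31.

(5.57, 6.31)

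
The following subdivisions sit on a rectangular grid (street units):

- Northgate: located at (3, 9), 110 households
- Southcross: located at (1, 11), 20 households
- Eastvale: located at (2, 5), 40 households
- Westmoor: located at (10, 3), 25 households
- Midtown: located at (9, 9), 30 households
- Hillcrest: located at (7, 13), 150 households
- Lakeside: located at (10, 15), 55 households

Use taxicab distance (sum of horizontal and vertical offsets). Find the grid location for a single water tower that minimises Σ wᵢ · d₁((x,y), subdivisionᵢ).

(7, 11)

Manhattan distance separates: Σwᵢ(|x−xᵢ|+|y−yᵢ|) = Σwᵢ|x−xᵢ| + Σwᵢ|y−yᵢ|, so x and y are optimised independently as 1-D weighted medians.
Total weight W = 430; half = 215.
x-coordinate, sorted with cumulative weight:
  x=1 (Southcross, w=20) cum 20
  x=2 (Eastvale, w=40) cum 60
  x=3 (Northgate, w=110) cum 170
  x=7 (Hillcrest, w=150) cum 320  ← median
  x=9 (Midtown, w=30) cum 350
  x=10 (Westmoor, w=25) cum 375
  x=10 (Lakeside, w=55) cum 430
⇒ x* = 7
y-coordinate, sorted with cumulative weight:
  y=3 (Westmoor, w=25) cum 25
  y=5 (Eastvale, w=40) cum 65
  y=9 (Northgate, w=110) cum 175
  y=9 (Midtown, w=30) cum 205
  y=11 (Southcross, w=20) cum 225  ← median
  y=13 (Hillcrest, w=150) cum 375
  y=15 (Lakeside, w=55) cum 430
⇒ y* = 11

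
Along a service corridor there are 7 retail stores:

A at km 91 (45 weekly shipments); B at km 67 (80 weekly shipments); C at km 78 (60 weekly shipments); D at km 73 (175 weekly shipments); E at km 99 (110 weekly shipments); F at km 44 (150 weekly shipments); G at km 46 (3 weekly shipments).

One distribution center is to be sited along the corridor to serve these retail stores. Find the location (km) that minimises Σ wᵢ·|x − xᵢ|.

x = 73

For a sum of weighted absolute distances on a line, the optimum is the weighted median (not the mean). Total weight W = 623; half-weight = 311.5.
Sort by position and accumulate weight:
  km 44 (F, w=150) → cum 150
  km 46 (G, w=3) → cum 153
  km 67 (B, w=80) → cum 233
  km 73 (D, w=175) → cum 408  ≥ 311.5 → median here
  km 78 (C, w=60) → cum 468
  km 91 (A, w=45) → cum 513
  km 99 (E, w=110) → cum 623
Optimal location: km 73.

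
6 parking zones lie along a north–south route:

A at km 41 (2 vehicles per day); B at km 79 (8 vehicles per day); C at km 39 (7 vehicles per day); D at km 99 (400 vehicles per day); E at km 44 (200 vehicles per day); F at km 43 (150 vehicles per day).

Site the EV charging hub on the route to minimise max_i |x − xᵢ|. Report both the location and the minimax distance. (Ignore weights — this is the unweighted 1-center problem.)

The 1-center on a line is the midpoint of the two extreme points: leftmost at 39, rightmost at 99.
Optimal location = (39 + 99)/2 = 69; maximum distance = (99 − 39)/2 = 30.

location 69, max distance 30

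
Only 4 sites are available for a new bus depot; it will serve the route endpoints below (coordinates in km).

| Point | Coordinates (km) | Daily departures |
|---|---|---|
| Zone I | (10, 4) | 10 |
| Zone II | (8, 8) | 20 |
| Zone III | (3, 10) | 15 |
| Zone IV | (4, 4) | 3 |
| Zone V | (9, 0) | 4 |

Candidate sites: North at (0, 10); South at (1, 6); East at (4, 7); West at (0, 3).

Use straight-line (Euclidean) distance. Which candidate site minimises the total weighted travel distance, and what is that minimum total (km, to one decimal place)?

Total weighted distance at each candidate:
  North (0, 10): total = 402.0
  South (1, 6): total = 355.7
  East (4, 7): total = 240.4
  West (0, 3): total = 453.7
Minimum is at East with total 240.4 km.

East, total 240.4 km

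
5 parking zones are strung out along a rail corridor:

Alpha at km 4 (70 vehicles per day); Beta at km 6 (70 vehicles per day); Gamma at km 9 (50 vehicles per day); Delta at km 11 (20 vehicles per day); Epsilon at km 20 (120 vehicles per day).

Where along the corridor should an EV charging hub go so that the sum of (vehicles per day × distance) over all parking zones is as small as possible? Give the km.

x = 9

For a sum of weighted absolute distances on a line, the optimum is the weighted median (not the mean). Total weight W = 330; half-weight = 165.
Sort by position and accumulate weight:
  km 4 (Alpha, w=70) → cum 70
  km 6 (Beta, w=70) → cum 140
  km 9 (Gamma, w=50) → cum 190  ≥ 165 → median here
  km 11 (Delta, w=20) → cum 210
  km 20 (Epsilon, w=120) → cum 330
Optimal location: km 9.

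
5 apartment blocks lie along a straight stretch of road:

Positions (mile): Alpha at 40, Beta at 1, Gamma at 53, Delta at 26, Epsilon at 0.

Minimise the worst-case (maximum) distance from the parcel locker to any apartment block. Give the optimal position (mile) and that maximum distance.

The 1-center on a line is the midpoint of the two extreme points: leftmost at 0, rightmost at 53.
Optimal location = (0 + 53)/2 = 26.5; maximum distance = (53 − 0)/2 = 26.5.

location 26.5, max distance 26.5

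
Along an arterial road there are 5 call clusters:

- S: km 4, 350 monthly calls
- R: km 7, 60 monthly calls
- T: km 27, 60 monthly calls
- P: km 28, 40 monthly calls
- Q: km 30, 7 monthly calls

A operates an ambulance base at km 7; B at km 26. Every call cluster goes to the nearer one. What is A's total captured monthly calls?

410

The indifferent point is the midpoint (7+26)/2 = 16.5; call clusters left of it (closer to A at 7) go to A, those right go to B.
  S at 4 (w=350) → A
  R at 7 (w=60) → A
  T at 27 (w=60) → B
  P at 28 (w=40) → B
  Q at 30 (w=7) → B
A captures 410; B captures 107.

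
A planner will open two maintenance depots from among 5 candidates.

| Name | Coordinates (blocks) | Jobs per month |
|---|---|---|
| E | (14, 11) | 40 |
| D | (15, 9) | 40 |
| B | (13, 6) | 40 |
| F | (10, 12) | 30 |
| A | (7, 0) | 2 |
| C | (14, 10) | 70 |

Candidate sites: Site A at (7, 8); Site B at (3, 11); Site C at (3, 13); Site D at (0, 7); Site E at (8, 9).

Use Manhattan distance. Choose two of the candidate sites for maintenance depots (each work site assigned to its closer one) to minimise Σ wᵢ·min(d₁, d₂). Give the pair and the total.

Evaluate every pair (each demand assigned to the nearer of the two):
  {Site A, Site E}: total = 1576
  {Site B, Site E}: total = 1580
  {Site C, Site E}: total = 1580
  {Site D, Site E}: total = 1580
  {Site A, Site B}: total = 1936
  {Site A, Site C}: total = 1936
  {Site A, Site D}: total = 1936
  {Site B, Site D}: total = 2668
  {Site B, Site C}: total = 2710
  {Site C, Site D}: total = 2968
Best pair: {Site A, Site E} with total 1576.

{Site A, Site E}, total 1576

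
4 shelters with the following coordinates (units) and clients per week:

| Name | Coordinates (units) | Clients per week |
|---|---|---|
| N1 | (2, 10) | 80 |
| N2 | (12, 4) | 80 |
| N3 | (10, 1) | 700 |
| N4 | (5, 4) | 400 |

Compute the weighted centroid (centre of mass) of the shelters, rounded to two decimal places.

(8.03, 2.71)

The minimiser of Σwᵢ‖p−pᵢ‖² is the weighted centroid p* = (Σwᵢpᵢ)/(Σwᵢ).
Σwᵢ = 1260.
Σwᵢxᵢ = 80·2 + 80·12 + 700·10 + 400·5 = 10120.
Σwᵢyᵢ = 80·10 + 80·4 + 700·1 + 400·4 = 3420.
x* = 10120/1260 = 8.03, y* = 3420/1260 = 2.71.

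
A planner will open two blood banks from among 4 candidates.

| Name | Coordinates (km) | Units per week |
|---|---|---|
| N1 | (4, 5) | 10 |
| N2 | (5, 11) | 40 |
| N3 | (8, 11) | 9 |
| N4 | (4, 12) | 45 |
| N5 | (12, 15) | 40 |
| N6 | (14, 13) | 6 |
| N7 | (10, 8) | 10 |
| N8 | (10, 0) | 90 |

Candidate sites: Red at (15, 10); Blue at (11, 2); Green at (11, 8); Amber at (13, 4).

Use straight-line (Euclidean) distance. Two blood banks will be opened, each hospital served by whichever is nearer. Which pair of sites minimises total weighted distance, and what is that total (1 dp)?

{Blue, Green}, total 1274.5

Evaluate every pair (each demand assigned to the nearer of the two):
  {Blue, Green}: total = 1274.5
  {Green, Amber}: total = 1523.3
  {Red, Blue}: total = 1552.2
  {Red, Green}: total = 1733.3
  {Red, Amber}: total = 1811.5
  {Blue, Amber}: total = 1868.0
Best pair: {Blue, Green} with total 1274.5.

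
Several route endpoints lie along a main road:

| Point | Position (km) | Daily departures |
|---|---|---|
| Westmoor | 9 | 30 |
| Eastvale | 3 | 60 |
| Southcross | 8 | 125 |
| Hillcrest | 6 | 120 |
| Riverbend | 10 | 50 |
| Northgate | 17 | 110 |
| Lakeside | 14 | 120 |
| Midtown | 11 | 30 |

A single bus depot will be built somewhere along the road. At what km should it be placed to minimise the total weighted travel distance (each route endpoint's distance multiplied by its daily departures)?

For a sum of weighted absolute distances on a line, the optimum is the weighted median (not the mean). Total weight W = 645; half-weight = 322.5.
Sort by position and accumulate weight:
  km 3 (Eastvale, w=60) → cum 60
  km 6 (Hillcrest, w=120) → cum 180
  km 8 (Southcross, w=125) → cum 305
  km 9 (Westmoor, w=30) → cum 335  ≥ 322.5 → median here
  km 10 (Riverbend, w=50) → cum 385
  km 11 (Midtown, w=30) → cum 415
  km 14 (Lakeside, w=120) → cum 535
  km 17 (Northgate, w=110) → cum 645
Optimal location: km 9.

x = 9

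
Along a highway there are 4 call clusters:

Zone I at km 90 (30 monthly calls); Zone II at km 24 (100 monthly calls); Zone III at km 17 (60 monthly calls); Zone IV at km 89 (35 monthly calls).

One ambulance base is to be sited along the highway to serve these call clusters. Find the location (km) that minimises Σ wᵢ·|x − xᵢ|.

x = 24

For a sum of weighted absolute distances on a line, the optimum is the weighted median (not the mean). Total weight W = 225; half-weight = 112.5.
Sort by position and accumulate weight:
  km 17 (Zone III, w=60) → cum 60
  km 24 (Zone II, w=100) → cum 160  ≥ 112.5 → median here
  km 89 (Zone IV, w=35) → cum 195
  km 90 (Zone I, w=30) → cum 225
Optimal location: km 24.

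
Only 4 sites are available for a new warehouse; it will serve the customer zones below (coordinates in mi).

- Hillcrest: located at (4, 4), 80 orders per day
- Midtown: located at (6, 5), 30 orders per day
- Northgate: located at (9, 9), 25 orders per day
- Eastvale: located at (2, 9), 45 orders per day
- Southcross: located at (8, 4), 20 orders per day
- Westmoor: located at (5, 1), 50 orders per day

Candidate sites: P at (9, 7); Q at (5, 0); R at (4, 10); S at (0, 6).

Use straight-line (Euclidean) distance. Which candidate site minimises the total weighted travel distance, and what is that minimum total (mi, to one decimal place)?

Total weighted distance at each candidate:
  P (9, 7): total = 1376.0
  Q (5, 0): total = 1305.9
  R (4, 10): total = 1466.6
  S (0, 6): total = 1458.2
Minimum is at Q with total 1305.9 mi.

Q, total 1305.9 mi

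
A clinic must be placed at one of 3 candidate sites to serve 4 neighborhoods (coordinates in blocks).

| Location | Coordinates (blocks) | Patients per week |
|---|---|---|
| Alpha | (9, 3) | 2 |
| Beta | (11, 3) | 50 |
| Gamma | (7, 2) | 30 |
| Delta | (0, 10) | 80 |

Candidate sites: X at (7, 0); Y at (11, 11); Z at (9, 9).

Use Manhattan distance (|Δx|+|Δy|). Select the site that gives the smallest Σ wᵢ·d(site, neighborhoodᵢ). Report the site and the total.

Z, total 1482 blocks

Total weighted distance at each candidate:
  X (7, 0): total = 1780
  Y (11, 11): total = 1770
  Z (9, 9): total = 1482
Minimum is at Z with total 1482 blocks.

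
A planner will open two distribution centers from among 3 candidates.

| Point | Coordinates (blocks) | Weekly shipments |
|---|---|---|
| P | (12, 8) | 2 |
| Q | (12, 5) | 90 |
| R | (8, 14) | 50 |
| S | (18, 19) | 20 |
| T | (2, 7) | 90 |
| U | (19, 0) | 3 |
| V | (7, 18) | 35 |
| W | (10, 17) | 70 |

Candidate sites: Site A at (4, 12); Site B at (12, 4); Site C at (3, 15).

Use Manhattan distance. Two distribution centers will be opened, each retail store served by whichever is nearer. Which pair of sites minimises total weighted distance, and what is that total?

{Site B, Site C}, total 2496

Evaluate every pair (each demand assigned to the nearer of the two):
  {Site B, Site C}: total = 2496
  {Site A, Site B}: total = 2566
  {Site A, Site C}: total = 3640
Best pair: {Site B, Site C} with total 2496.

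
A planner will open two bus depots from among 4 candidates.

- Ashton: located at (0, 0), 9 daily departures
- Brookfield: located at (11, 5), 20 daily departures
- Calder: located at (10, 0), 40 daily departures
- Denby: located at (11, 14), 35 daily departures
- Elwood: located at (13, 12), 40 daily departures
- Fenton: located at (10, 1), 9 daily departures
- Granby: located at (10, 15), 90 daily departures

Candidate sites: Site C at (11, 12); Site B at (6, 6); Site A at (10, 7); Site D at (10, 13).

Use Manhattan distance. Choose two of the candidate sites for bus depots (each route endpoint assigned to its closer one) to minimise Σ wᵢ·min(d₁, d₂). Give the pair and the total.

{Site A, Site D}, total 957

Evaluate every pair (each demand assigned to the nearer of the two):
  {Site A, Site D}: total = 957
  {Site C, Site A}: total = 1057
  {Site B, Site D}: total = 1119
  {Site C, Site B}: total = 1219
  {Site C, Site D}: total = 1305
  {Site B, Site A}: total = 1822
Best pair: {Site A, Site D} with total 957.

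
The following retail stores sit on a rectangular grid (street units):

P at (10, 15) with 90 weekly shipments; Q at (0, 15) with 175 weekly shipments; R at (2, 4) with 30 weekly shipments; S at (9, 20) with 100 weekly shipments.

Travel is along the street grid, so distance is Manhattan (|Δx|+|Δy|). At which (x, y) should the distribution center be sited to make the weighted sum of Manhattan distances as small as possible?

Manhattan distance separates: Σwᵢ(|x−xᵢ|+|y−yᵢ|) = Σwᵢ|x−xᵢ| + Σwᵢ|y−yᵢ|, so x and y are optimised independently as 1-D weighted medians.
Total weight W = 395; half = 197.5.
x-coordinate, sorted with cumulative weight:
  x=0 (Q, w=175) cum 175
  x=2 (R, w=30) cum 205  ← median
  x=9 (S, w=100) cum 305
  x=10 (P, w=90) cum 395
⇒ x* = 2
y-coordinate, sorted with cumulative weight:
  y=4 (R, w=30) cum 30
  y=15 (P, w=90) cum 120
  y=15 (Q, w=175) cum 295  ← median
  y=20 (S, w=100) cum 395
⇒ y* = 15

(2, 15)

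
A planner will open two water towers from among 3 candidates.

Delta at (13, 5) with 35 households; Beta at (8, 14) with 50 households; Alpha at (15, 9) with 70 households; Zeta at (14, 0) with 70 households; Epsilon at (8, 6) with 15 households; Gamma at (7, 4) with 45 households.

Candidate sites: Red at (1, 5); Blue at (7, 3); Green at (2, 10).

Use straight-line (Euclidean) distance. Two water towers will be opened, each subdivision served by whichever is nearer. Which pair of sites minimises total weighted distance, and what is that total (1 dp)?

{Blue, Green}, total 1907.5

Evaluate every pair (each demand assigned to the nearer of the two):
  {Blue, Green}: total = 1907.5
  {Red, Blue}: total = 2099.2
  {Red, Green}: total = 3048.0
Best pair: {Blue, Green} with total 1907.5.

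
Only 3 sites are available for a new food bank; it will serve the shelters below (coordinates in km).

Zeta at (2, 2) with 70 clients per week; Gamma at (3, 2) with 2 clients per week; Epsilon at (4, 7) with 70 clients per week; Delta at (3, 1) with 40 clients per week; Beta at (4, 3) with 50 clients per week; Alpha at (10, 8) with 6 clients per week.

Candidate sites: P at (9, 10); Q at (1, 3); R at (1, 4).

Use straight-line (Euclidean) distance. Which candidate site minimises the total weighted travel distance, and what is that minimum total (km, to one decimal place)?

Q, total 778.4 km

Total weighted distance at each candidate:
  P (9, 10): total = 2048.5
  Q (1, 3): total = 778.4
  R (1, 4): total = 820.6
Minimum is at Q with total 778.4 km.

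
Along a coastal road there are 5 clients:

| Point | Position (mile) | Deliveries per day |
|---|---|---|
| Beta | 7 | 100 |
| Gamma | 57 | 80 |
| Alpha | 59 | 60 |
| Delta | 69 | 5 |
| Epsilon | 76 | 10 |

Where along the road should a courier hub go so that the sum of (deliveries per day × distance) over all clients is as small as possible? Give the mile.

For a sum of weighted absolute distances on a line, the optimum is the weighted median (not the mean). Total weight W = 255; half-weight = 127.5.
Sort by position and accumulate weight:
  mile 7 (Beta, w=100) → cum 100
  mile 57 (Gamma, w=80) → cum 180  ≥ 127.5 → median here
  mile 59 (Alpha, w=60) → cum 240
  mile 69 (Delta, w=5) → cum 245
  mile 76 (Epsilon, w=10) → cum 255
Optimal location: mile 57.

x = 57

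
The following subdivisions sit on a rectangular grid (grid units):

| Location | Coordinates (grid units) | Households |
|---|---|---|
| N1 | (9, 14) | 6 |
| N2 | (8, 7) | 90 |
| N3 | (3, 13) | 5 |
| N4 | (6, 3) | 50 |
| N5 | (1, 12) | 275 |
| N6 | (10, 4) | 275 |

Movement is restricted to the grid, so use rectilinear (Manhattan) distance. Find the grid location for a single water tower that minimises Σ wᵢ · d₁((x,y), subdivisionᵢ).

Manhattan distance separates: Σwᵢ(|x−xᵢ|+|y−yᵢ|) = Σwᵢ|x−xᵢ| + Σwᵢ|y−yᵢ|, so x and y are optimised independently as 1-D weighted medians.
Total weight W = 701; half = 350.5.
x-coordinate, sorted with cumulative weight:
  x=1 (N5, w=275) cum 275
  x=3 (N3, w=5) cum 280
  x=6 (N4, w=50) cum 330
  x=8 (N2, w=90) cum 420  ← median
  x=9 (N1, w=6) cum 426
  x=10 (N6, w=275) cum 701
⇒ x* = 8
y-coordinate, sorted with cumulative weight:
  y=3 (N4, w=50) cum 50
  y=4 (N6, w=275) cum 325
  y=7 (N2, w=90) cum 415  ← median
  y=12 (N5, w=275) cum 690
  y=13 (N3, w=5) cum 695
  y=14 (N1, w=6) cum 701
⇒ y* = 7

(8, 7)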